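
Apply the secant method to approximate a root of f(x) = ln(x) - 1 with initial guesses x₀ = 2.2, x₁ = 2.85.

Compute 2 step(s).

f(x) = ln(x) - 1
x₀ = 2.2, x₁ = 2.85

Secant formula: x_{n+1} = x_n - f(x_n)(x_n - x_{n-1})/(f(x_n) - f(x_{n-1}))

Iteration 1:
  f(2.200000) = -0.211543
  f(2.850000) = 0.047319
  x_2 = 2.850000 - 0.047319×(2.850000 - 2.200000)/(0.047319 - (-0.211543))
       = 2.731182
Iteration 2:
  f(2.850000) = 0.047319
  f(2.731182) = 0.004735
  x_3 = 2.731182 - 0.004735×(2.731182 - 2.850000)/(0.004735 - 0.047319)
       = 2.717972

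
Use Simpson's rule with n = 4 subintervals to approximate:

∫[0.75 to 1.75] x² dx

f(x) = x²
a = 0.75, b = 1.75, n = 4
h = (b - a)/n = 0.250000

Simpson's rule: (h/3)[f(x₀) + 4f(x₁) + 2f(x₂) + ... + f(xₙ)]

x_0 = 0.7500, f(x_0) = 0.562500, coefficient = 1
x_1 = 1.0000, f(x_1) = 1.000000, coefficient = 4
x_2 = 1.2500, f(x_2) = 1.562500, coefficient = 2
x_3 = 1.5000, f(x_3) = 2.250000, coefficient = 4
x_4 = 1.7500, f(x_4) = 3.062500, coefficient = 1

I ≈ (0.250000/3) × 19.750000 = 1.645833
Exact value: 1.645833
Error: 0.000000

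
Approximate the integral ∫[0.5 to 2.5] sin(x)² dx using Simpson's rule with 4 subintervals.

f(x) = sin(x)²
a = 0.5, b = 2.5, n = 4
h = (b - a)/n = 0.500000

Simpson's rule: (h/3)[f(x₀) + 4f(x₁) + 2f(x₂) + ... + f(xₙ)]

x_0 = 0.5000, f(x_0) = 0.229849, coefficient = 1
x_1 = 1.0000, f(x_1) = 0.708073, coefficient = 4
x_2 = 1.5000, f(x_2) = 0.994996, coefficient = 2
x_3 = 2.0000, f(x_3) = 0.826822, coefficient = 4
x_4 = 2.5000, f(x_4) = 0.358169, coefficient = 1

I ≈ (0.500000/3) × 8.717591 = 1.452932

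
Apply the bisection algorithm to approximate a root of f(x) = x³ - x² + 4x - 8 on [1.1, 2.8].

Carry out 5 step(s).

f(x) = x³ - x² + 4x - 8
Initial interval: [1.1, 2.8]

Iteration 1:
  c_1 = (1.100000 + 2.800000)/2 = 1.950000
  f(c_1) = f(1.950000) = 3.412375
  f(a) × f(c) < 0, new interval: [1.100000, 1.950000]
Iteration 2:
  c_2 = (1.100000 + 1.950000)/2 = 1.525000
  f(c_2) = f(1.525000) = -0.679047
  f(a) × f(c) ≥ 0, new interval: [1.525000, 1.950000]
Iteration 3:
  c_3 = (1.525000 + 1.950000)/2 = 1.737500
  f(c_3) = f(1.737500) = 1.176443
  f(a) × f(c) < 0, new interval: [1.525000, 1.737500]
Iteration 4:
  c_4 = (1.525000 + 1.737500)/2 = 1.631250
  f(c_4) = f(1.631250) = 0.204741
  f(a) × f(c) < 0, new interval: [1.525000, 1.631250]
Iteration 5:
  c_5 = (1.525000 + 1.631250)/2 = 1.578125
  f(c_5) = f(1.578125) = -0.247692
  f(a) × f(c) ≥ 0, new interval: [1.578125, 1.631250]

After 5 iteration(s), the approximation is c_5 = 1.578125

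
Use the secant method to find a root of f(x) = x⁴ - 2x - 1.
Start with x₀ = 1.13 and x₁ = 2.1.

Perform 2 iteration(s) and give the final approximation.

f(x) = x⁴ - 2x - 1
x₀ = 1.13, x₁ = 2.1

Secant formula: x_{n+1} = x_n - f(x_n)(x_n - x_{n-1})/(f(x_n) - f(x_{n-1}))

Iteration 1:
  f(1.130000) = -1.629526
  f(2.100000) = 14.248100
  x_2 = 2.100000 - 14.248100×(2.100000 - 1.130000)/(14.248100 - (-1.629526))
       = 1.229551
Iteration 2:
  f(2.100000) = 14.248100
  f(1.229551) = -1.173573
  x_3 = 1.229551 - (-1.173573)×(1.229551 - 2.100000)/(-1.173573 - 14.248100)
       = 1.295792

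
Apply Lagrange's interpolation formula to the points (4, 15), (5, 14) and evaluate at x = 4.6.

Lagrange interpolation formula:
P(x) = Σ yᵢ × Lᵢ(x)
where Lᵢ(x) = Π_{j≠i} (x - xⱼ)/(xᵢ - xⱼ)

L_0(4.6) = (4.6 - 5)/(4 - 5) = 0.400000
L_1(4.6) = (4.6 - 4)/(5 - 4) = 0.600000

P(4.6) = 15×L_0(4.6) + 14×L_1(4.6)
P(4.6) = 14.400000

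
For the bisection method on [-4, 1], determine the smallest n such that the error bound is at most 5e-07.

We need (b-a)/2^n ≤ 5e-07
(1 - (-4))/2^n ≤ 5e-07
5/2^n ≤ 5e-07
2^n ≥ 10000000
n ≥ log₂(10000000) = 23.25
n ≥ 24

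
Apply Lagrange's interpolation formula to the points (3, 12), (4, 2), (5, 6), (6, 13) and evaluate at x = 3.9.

Lagrange interpolation formula:
P(x) = Σ yᵢ × Lᵢ(x)
where Lᵢ(x) = Π_{j≠i} (x - xⱼ)/(xᵢ - xⱼ)

L_0(3.9) = (3.9 - 4)/(3 - 4) × (3.9 - 5)/(3 - 5) × (3.9 - 6)/(3 - 6) = 0.038500
L_1(3.9) = (3.9 - 3)/(4 - 3) × (3.9 - 5)/(4 - 5) × (3.9 - 6)/(4 - 6) = 1.039500
L_2(3.9) = (3.9 - 3)/(5 - 3) × (3.9 - 4)/(5 - 4) × (3.9 - 6)/(5 - 6) = -0.094500
L_3(3.9) = (3.9 - 3)/(6 - 3) × (3.9 - 4)/(6 - 4) × (3.9 - 5)/(6 - 5) = 0.016500

P(3.9) = 12×L_0(3.9) + 2×L_1(3.9) + 6×L_2(3.9) + 13×L_3(3.9)
P(3.9) = 2.188500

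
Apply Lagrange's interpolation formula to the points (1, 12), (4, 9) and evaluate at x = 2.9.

Lagrange interpolation formula:
P(x) = Σ yᵢ × Lᵢ(x)
where Lᵢ(x) = Π_{j≠i} (x - xⱼ)/(xᵢ - xⱼ)

L_0(2.9) = (2.9 - 4)/(1 - 4) = 0.366667
L_1(2.9) = (2.9 - 1)/(4 - 1) = 0.633333

P(2.9) = 12×L_0(2.9) + 9×L_1(2.9)
P(2.9) = 10.100000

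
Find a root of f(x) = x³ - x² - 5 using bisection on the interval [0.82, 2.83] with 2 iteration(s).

f(x) = x³ - x² - 5
Initial interval: [0.82, 2.83]

Iteration 1:
  c_1 = (0.820000 + 2.830000)/2 = 1.825000
  f(c_1) = f(1.825000) = -2.252234
  f(a) × f(c) ≥ 0, new interval: [1.825000, 2.830000]
Iteration 2:
  c_2 = (1.825000 + 2.830000)/2 = 2.327500
  f(c_2) = f(2.327500) = 2.191408
  f(a) × f(c) < 0, new interval: [1.825000, 2.327500]

After 2 iteration(s), the approximation is c_2 = 2.327500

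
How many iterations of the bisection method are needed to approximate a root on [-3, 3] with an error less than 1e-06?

We need (b-a)/2^n ≤ 1e-06
(3 - (-3))/2^n ≤ 1e-06
6/2^n ≤ 1e-06
2^n ≥ 6000000
n ≥ log₂(6000000) = 22.52
n ≥ 23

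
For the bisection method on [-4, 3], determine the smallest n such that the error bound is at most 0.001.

We need (b-a)/2^n ≤ 0.001
(3 - (-4))/2^n ≤ 0.001
7/2^n ≤ 0.001
2^n ≥ 7000
n ≥ log₂(7000) = 12.77
n ≥ 13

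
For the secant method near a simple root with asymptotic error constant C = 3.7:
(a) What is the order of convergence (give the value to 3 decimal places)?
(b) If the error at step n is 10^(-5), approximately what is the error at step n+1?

(a) Secant method has superlinear convergence with order φ = (1+√5)/2 ≈ 1.618.
    This means |e_{n+1}| ≈ C|e_n|^1.618.

(b) With |e_n| = 10^(-5) and C = 3.7:
    |e_{n+1}| ≈ 3.7 × (10^(-5))^1.618 = 3.7 × 10^(-8.09)

(a) ≈ 1.618 (golden ratio); (b) |e_{n+1}| ≈ 3.006e-08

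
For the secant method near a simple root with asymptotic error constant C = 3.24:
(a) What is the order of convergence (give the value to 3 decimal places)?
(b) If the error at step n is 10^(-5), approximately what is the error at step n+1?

(a) Secant method has superlinear convergence with order φ = (1+√5)/2 ≈ 1.618.
    This means |e_{n+1}| ≈ C|e_n|^1.618.

(b) With |e_n| = 10^(-5) and C = 3.24:
    |e_{n+1}| ≈ 3.24 × (10^(-5))^1.618 = 3.24 × 10^(-8.09)

(a) ≈ 1.618 (golden ratio); (b) |e_{n+1}| ≈ 2.633e-08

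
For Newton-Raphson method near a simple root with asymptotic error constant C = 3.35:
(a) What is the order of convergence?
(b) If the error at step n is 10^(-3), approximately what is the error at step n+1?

(a) Newton-Raphson has quadratic (order 2) convergence near simple roots.
    This means |e_{n+1}| ≈ C|e_n|².

(b) With |e_n| = 10^(-3) and C = 3.35:
    |e_{n+1}| ≈ 3.35 × (10^(-3))² = 3.35 × 10^(-6)

(a) 2 (quadratic); (b) |e_{n+1}| ≈ 3.350e-06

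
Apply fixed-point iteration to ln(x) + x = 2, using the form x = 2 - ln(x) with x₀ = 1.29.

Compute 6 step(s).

Equation: ln(x) + x = 2
Fixed-point form: x = 2 - ln(x)
x₀ = 1.29

x_1 = g(1.290000) = 1.745358
x_2 = g(1.745358) = 1.443040
x_3 = g(1.443040) = 1.633248
x_4 = g(1.633248) = 1.509430
x_5 = g(1.509430) = 1.588268
x_6 = g(1.588268) = 1.537356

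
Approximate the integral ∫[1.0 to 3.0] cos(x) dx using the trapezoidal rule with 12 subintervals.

f(x) = cos(x)
a = 1.0, b = 3.0, n = 12
h = (b - a)/n = 0.166667

Trapezoidal rule: (h/2)[f(x₀) + 2f(x₁) + 2f(x₂) + ... + f(xₙ)]

x_0 = 1.0000, f(x_0) = 0.540302, coefficient = 1
x_1 = 1.1667, f(x_1) = 0.393219, coefficient = 2
x_2 = 1.3333, f(x_2) = 0.235238, coefficient = 2
x_3 = 1.5000, f(x_3) = 0.070737, coefficient = 2
x_4 = 1.6667, f(x_4) = -0.095724, coefficient = 2
x_5 = 1.8333, f(x_5) = -0.259531, coefficient = 2
x_6 = 2.0000, f(x_6) = -0.416147, coefficient = 2
x_7 = 2.1667, f(x_7) = -0.561229, coefficient = 2
x_8 = 2.3333, f(x_8) = -0.690758, coefficient = 2
x_9 = 2.5000, f(x_9) = -0.801144, coefficient = 2
x_10 = 2.6667, f(x_10) = -0.889327, coefficient = 2
x_11 = 2.8333, f(x_11) = -0.952863, coefficient = 2
x_12 = 3.0000, f(x_12) = -0.989992, coefficient = 1

I ≈ (0.166667/2) × -8.384749 = -0.698729
Exact value: -0.700351
Error: 0.001622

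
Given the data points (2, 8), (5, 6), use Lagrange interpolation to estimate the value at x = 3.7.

Lagrange interpolation formula:
P(x) = Σ yᵢ × Lᵢ(x)
where Lᵢ(x) = Π_{j≠i} (x - xⱼ)/(xᵢ - xⱼ)

L_0(3.7) = (3.7 - 5)/(2 - 5) = 0.433333
L_1(3.7) = (3.7 - 2)/(5 - 2) = 0.566667

P(3.7) = 8×L_0(3.7) + 6×L_1(3.7)
P(3.7) = 6.866667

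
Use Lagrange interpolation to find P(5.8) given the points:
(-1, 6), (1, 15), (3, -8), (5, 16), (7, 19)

Lagrange interpolation formula:
P(x) = Σ yᵢ × Lᵢ(x)
where Lᵢ(x) = Π_{j≠i} (x - xⱼ)/(xᵢ - xⱼ)

L_0(5.8) = (5.8 - 1)/(-1 - 1) × (5.8 - 3)/(-1 - 3) × (5.8 - 5)/(-1 - 5) × (5.8 - 7)/(-1 - 7) = -0.033600
L_1(5.8) = (5.8 - (-1))/(1 - (-1)) × (5.8 - 3)/(1 - 3) × (5.8 - 5)/(1 - 5) × (5.8 - 7)/(1 - 7) = 0.190400
L_2(5.8) = (5.8 - (-1))/(3 - (-1)) × (5.8 - 1)/(3 - 1) × (5.8 - 5)/(3 - 5) × (5.8 - 7)/(3 - 7) = -0.489600
L_3(5.8) = (5.8 - (-1))/(5 - (-1)) × (5.8 - 1)/(5 - 1) × (5.8 - 3)/(5 - 3) × (5.8 - 7)/(5 - 7) = 1.142400
L_4(5.8) = (5.8 - (-1))/(7 - (-1)) × (5.8 - 1)/(7 - 1) × (5.8 - 3)/(7 - 3) × (5.8 - 5)/(7 - 5) = 0.190400

P(5.8) = 6×L_0(5.8) + 15×L_1(5.8) + (-8)×L_2(5.8) + 16×L_3(5.8) + 19×L_4(5.8)
P(5.8) = 28.467200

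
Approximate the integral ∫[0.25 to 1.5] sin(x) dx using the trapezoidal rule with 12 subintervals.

f(x) = sin(x)
a = 0.25, b = 1.5, n = 12
h = (b - a)/n = 0.104167

Trapezoidal rule: (h/2)[f(x₀) + 2f(x₁) + 2f(x₂) + ... + f(xₙ)]

x_0 = 0.2500, f(x_0) = 0.247404, coefficient = 1
x_1 = 0.3542, f(x_1) = 0.346809, coefficient = 2
x_2 = 0.4583, f(x_2) = 0.442454, coefficient = 2
x_3 = 0.5625, f(x_3) = 0.533303, coefficient = 2
x_4 = 0.6667, f(x_4) = 0.618370, coefficient = 2
x_5 = 0.7708, f(x_5) = 0.696733, coefficient = 2
x_6 = 0.8750, f(x_6) = 0.767544, coefficient = 2
x_7 = 0.9792, f(x_7) = 0.830033, coefficient = 2
x_8 = 1.0833, f(x_8) = 0.883524, coefficient = 2
x_9 = 1.1875, f(x_9) = 0.927437, coefficient = 2
x_10 = 1.2917, f(x_10) = 0.961296, coefficient = 2
x_11 = 1.3958, f(x_11) = 0.984733, coefficient = 2
x_12 = 1.5000, f(x_12) = 0.997495, coefficient = 1

I ≈ (0.104167/2) × 17.229368 = 0.897363
Exact value: 0.898175
Error: 0.000812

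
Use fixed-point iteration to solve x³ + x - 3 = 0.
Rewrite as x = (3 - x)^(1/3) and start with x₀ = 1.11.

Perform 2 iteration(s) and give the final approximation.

Equation: x³ + x - 3 = 0
Fixed-point form: x = (3 - x)^(1/3)
x₀ = 1.11

x_1 = g(1.110000) = 1.236386
x_2 = g(1.236386) = 1.208188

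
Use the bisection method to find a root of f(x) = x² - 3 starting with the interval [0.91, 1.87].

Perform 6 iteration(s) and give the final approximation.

f(x) = x² - 3
Initial interval: [0.91, 1.87]

Iteration 1:
  c_1 = (0.910000 + 1.870000)/2 = 1.390000
  f(c_1) = f(1.390000) = -1.067900
  f(a) × f(c) ≥ 0, new interval: [1.390000, 1.870000]
Iteration 2:
  c_2 = (1.390000 + 1.870000)/2 = 1.630000
  f(c_2) = f(1.630000) = -0.343100
  f(a) × f(c) ≥ 0, new interval: [1.630000, 1.870000]
Iteration 3:
  c_3 = (1.630000 + 1.870000)/2 = 1.750000
  f(c_3) = f(1.750000) = 0.062500
  f(a) × f(c) < 0, new interval: [1.630000, 1.750000]
Iteration 4:
  c_4 = (1.630000 + 1.750000)/2 = 1.690000
  f(c_4) = f(1.690000) = -0.143900
  f(a) × f(c) ≥ 0, new interval: [1.690000, 1.750000]
Iteration 5:
  c_5 = (1.690000 + 1.750000)/2 = 1.720000
  f(c_5) = f(1.720000) = -0.041600
  f(a) × f(c) ≥ 0, new interval: [1.720000, 1.750000]
Iteration 6:
  c_6 = (1.720000 + 1.750000)/2 = 1.735000
  f(c_6) = f(1.735000) = 0.010225
  f(a) × f(c) < 0, new interval: [1.720000, 1.735000]

After 6 iteration(s), the approximation is c_6 = 1.735000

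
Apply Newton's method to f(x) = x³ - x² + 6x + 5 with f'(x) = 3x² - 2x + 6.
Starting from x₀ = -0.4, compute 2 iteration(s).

f(x) = x³ - x² + 6x + 5
f'(x) = 3x² - 2x + 6
x₀ = -0.4

Newton-Raphson formula: x_{n+1} = x_n - f(x_n)/f'(x_n)

Iteration 1:
  f(-0.400000) = 2.376000
  f'(-0.400000) = 7.280000
  x_1 = -0.400000 - 2.376000/7.280000 = -0.726374
Iteration 2:
  f(-0.726374) = -0.269109
  f'(-0.726374) = 9.035603
  x_2 = -0.726374 - (-0.269109)/9.035603 = -0.696590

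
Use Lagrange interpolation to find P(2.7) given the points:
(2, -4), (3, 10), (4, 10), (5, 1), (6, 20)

Lagrange interpolation formula:
P(x) = Σ yᵢ × Lᵢ(x)
where Lᵢ(x) = Π_{j≠i} (x - xⱼ)/(xᵢ - xⱼ)

L_0(2.7) = (2.7 - 3)/(2 - 3) × (2.7 - 4)/(2 - 4) × (2.7 - 5)/(2 - 5) × (2.7 - 6)/(2 - 6) = 0.123337
L_1(2.7) = (2.7 - 2)/(3 - 2) × (2.7 - 4)/(3 - 4) × (2.7 - 5)/(3 - 5) × (2.7 - 6)/(3 - 6) = 1.151150
L_2(2.7) = (2.7 - 2)/(4 - 2) × (2.7 - 3)/(4 - 3) × (2.7 - 5)/(4 - 5) × (2.7 - 6)/(4 - 6) = -0.398475
L_3(2.7) = (2.7 - 2)/(5 - 2) × (2.7 - 3)/(5 - 3) × (2.7 - 4)/(5 - 4) × (2.7 - 6)/(5 - 6) = 0.150150
L_4(2.7) = (2.7 - 2)/(6 - 2) × (2.7 - 3)/(6 - 3) × (2.7 - 4)/(6 - 4) × (2.7 - 5)/(6 - 5) = -0.026162

P(2.7) = (-4)×L_0(2.7) + 10×L_1(2.7) + 10×L_2(2.7) + 1×L_3(2.7) + 20×L_4(2.7)
P(2.7) = 6.660300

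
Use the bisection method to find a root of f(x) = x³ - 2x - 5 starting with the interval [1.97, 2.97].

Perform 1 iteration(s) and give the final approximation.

f(x) = x³ - 2x - 5
Initial interval: [1.97, 2.97]

Iteration 1:
  c_1 = (1.970000 + 2.970000)/2 = 2.470000
  f(c_1) = f(2.470000) = 5.129223
  f(a) × f(c) < 0, new interval: [1.970000, 2.470000]

After 1 iteration(s), the approximation is c_1 = 2.470000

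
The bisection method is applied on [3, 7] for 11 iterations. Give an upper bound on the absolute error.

Bisection error bound: |error| ≤ (b-a)/2^n
|error| ≤ (7 - 3)/2^11 = 4/2^11
|error| ≤ 0.0019531250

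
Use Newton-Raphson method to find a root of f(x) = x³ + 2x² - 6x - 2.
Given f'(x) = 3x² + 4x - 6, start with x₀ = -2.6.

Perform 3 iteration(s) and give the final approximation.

f(x) = x³ + 2x² - 6x - 2
f'(x) = 3x² + 4x - 6
x₀ = -2.6

Newton-Raphson formula: x_{n+1} = x_n - f(x_n)/f'(x_n)

Iteration 1:
  f(-2.600000) = 9.544000
  f'(-2.600000) = 3.880000
  x_1 = -2.600000 - 9.544000/3.880000 = -5.059794
Iteration 2:
  f(-5.059794) = -49.976590
  f'(-5.059794) = 50.565365
  x_2 = -5.059794 - (-49.976590)/50.565365 = -4.071438
Iteration 3:
  f(-4.071438) = -11.908777
  f'(-4.071438) = 27.444063
  x_3 = -4.071438 - (-11.908777)/27.444063 = -3.637509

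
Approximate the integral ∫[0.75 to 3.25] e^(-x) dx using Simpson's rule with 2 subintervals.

f(x) = e^(-x)
a = 0.75, b = 3.25, n = 2
h = (b - a)/n = 1.250000

Simpson's rule: (h/3)[f(x₀) + 4f(x₁) + 2f(x₂) + ... + f(xₙ)]

x_0 = 0.7500, f(x_0) = 0.472367, coefficient = 1
x_1 = 2.0000, f(x_1) = 0.135335, coefficient = 4
x_2 = 3.2500, f(x_2) = 0.038774, coefficient = 1

I ≈ (1.250000/3) × 1.052482 = 0.438534
Exact value: 0.433592
Error: 0.004942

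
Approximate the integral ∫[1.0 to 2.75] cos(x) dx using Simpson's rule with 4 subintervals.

f(x) = cos(x)
a = 1.0, b = 2.75, n = 4
h = (b - a)/n = 0.437500

Simpson's rule: (h/3)[f(x₀) + 4f(x₁) + 2f(x₂) + ... + f(xₙ)]

x_0 = 1.0000, f(x_0) = 0.540302, coefficient = 1
x_1 = 1.4375, f(x_1) = 0.132902, coefficient = 4
x_2 = 1.8750, f(x_2) = -0.299534, coefficient = 2
x_3 = 2.3125, f(x_3) = -0.675545, coefficient = 4
x_4 = 2.7500, f(x_4) = -0.924302, coefficient = 1

I ≈ (0.437500/3) × -3.153639 = -0.459906
Exact value: -0.459810
Error: 0.000096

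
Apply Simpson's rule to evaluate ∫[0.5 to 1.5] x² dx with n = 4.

f(x) = x²
a = 0.5, b = 1.5, n = 4
h = (b - a)/n = 0.250000

Simpson's rule: (h/3)[f(x₀) + 4f(x₁) + 2f(x₂) + ... + f(xₙ)]

x_0 = 0.5000, f(x_0) = 0.250000, coefficient = 1
x_1 = 0.7500, f(x_1) = 0.562500, coefficient = 4
x_2 = 1.0000, f(x_2) = 1.000000, coefficient = 2
x_3 = 1.2500, f(x_3) = 1.562500, coefficient = 4
x_4 = 1.5000, f(x_4) = 2.250000, coefficient = 1

I ≈ (0.250000/3) × 13.000000 = 1.083333
Exact value: 1.083333
Error: 0.000000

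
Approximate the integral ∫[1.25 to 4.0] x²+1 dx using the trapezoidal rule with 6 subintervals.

f(x) = x²+1
a = 1.25, b = 4.0, n = 6
h = (b - a)/n = 0.458333

Trapezoidal rule: (h/2)[f(x₀) + 2f(x₁) + 2f(x₂) + ... + f(xₙ)]

x_0 = 1.2500, f(x_0) = 2.562500, coefficient = 1
x_1 = 1.7083, f(x_1) = 3.918403, coefficient = 2
x_2 = 2.1667, f(x_2) = 5.694444, coefficient = 2
x_3 = 2.6250, f(x_3) = 7.890625, coefficient = 2
x_4 = 3.0833, f(x_4) = 10.506944, coefficient = 2
x_5 = 3.5417, f(x_5) = 13.543403, coefficient = 2
x_6 = 4.0000, f(x_6) = 17.000000, coefficient = 1

I ≈ (0.458333/2) × 102.670139 = 23.528573
Exact value: 23.432292
Error: 0.096282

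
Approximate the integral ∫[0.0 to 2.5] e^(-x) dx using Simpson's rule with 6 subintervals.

f(x) = e^(-x)
a = 0.0, b = 2.5, n = 6
h = (b - a)/n = 0.416667

Simpson's rule: (h/3)[f(x₀) + 4f(x₁) + 2f(x₂) + ... + f(xₙ)]

x_0 = 0.0000, f(x_0) = 1.000000, coefficient = 1
x_1 = 0.4167, f(x_1) = 0.659241, coefficient = 4
x_2 = 0.8333, f(x_2) = 0.434598, coefficient = 2
x_3 = 1.2500, f(x_3) = 0.286505, coefficient = 4
x_4 = 1.6667, f(x_4) = 0.188876, coefficient = 2
x_5 = 2.0833, f(x_5) = 0.124514, coefficient = 4
x_6 = 2.5000, f(x_6) = 0.082085, coefficient = 1

I ≈ (0.416667/3) × 6.610072 = 0.918066
Exact value: 0.917915
Error: 0.000151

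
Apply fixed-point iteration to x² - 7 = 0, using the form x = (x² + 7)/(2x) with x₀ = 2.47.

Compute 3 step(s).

Equation: x² - 7 = 0
Fixed-point form: x = (x² + 7)/(2x)
x₀ = 2.47

x_1 = g(2.470000) = 2.652004
x_2 = g(2.652004) = 2.645759
x_3 = g(2.645759) = 2.645751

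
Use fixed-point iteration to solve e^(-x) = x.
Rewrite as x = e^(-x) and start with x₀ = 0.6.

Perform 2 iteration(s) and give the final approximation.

Equation: e^(-x) = x
Fixed-point form: x = e^(-x)
x₀ = 0.6

x_1 = g(0.600000) = 0.548812
x_2 = g(0.548812) = 0.577636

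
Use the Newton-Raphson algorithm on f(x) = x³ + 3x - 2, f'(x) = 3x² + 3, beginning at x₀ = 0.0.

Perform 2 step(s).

f(x) = x³ + 3x - 2
f'(x) = 3x² + 3
x₀ = 0.0

Newton-Raphson formula: x_{n+1} = x_n - f(x_n)/f'(x_n)

Iteration 1:
  f(0.000000) = -2.000000
  f'(0.000000) = 3.000000
  x_1 = 0.000000 - (-2.000000)/3.000000 = 0.666667
Iteration 2:
  f(0.666667) = 0.296296
  f'(0.666667) = 4.333333
  x_2 = 0.666667 - 0.296296/4.333333 = 0.598291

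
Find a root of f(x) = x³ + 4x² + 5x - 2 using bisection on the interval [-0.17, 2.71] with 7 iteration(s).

f(x) = x³ + 4x² + 5x - 2
Initial interval: [-0.17, 2.71]

Iteration 1:
  c_1 = (-0.170000 + 2.710000)/2 = 1.270000
  f(c_1) = f(1.270000) = 12.849983
  f(a) × f(c) < 0, new interval: [-0.170000, 1.270000]
Iteration 2:
  c_2 = (-0.170000 + 1.270000)/2 = 0.550000
  f(c_2) = f(0.550000) = 2.126375
  f(a) × f(c) < 0, new interval: [-0.170000, 0.550000]
Iteration 3:
  c_3 = (-0.170000 + 0.550000)/2 = 0.190000
  f(c_3) = f(0.190000) = -0.898741
  f(a) × f(c) ≥ 0, new interval: [0.190000, 0.550000]
Iteration 4:
  c_4 = (0.190000 + 0.550000)/2 = 0.370000
  f(c_4) = f(0.370000) = 0.448253
  f(a) × f(c) < 0, new interval: [0.190000, 0.370000]
Iteration 5:
  c_5 = (0.190000 + 0.370000)/2 = 0.280000
  f(c_5) = f(0.280000) = -0.264448
  f(a) × f(c) ≥ 0, new interval: [0.280000, 0.370000]
Iteration 6:
  c_6 = (0.280000 + 0.370000)/2 = 0.325000
  f(c_6) = f(0.325000) = 0.081828
  f(a) × f(c) < 0, new interval: [0.280000, 0.325000]
Iteration 7:
  c_7 = (0.280000 + 0.325000)/2 = 0.302500
  f(c_7) = f(0.302500) = -0.093794
  f(a) × f(c) ≥ 0, new interval: [0.302500, 0.325000]

After 7 iteration(s), the approximation is c_7 = 0.302500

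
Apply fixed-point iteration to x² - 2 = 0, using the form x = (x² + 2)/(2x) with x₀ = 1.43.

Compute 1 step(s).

Equation: x² - 2 = 0
Fixed-point form: x = (x² + 2)/(2x)
x₀ = 1.43

x_1 = g(1.430000) = 1.414301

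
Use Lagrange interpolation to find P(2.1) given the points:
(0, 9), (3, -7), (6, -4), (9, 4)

Lagrange interpolation formula:
P(x) = Σ yᵢ × Lᵢ(x)
where Lᵢ(x) = Π_{j≠i} (x - xⱼ)/(xᵢ - xⱼ)

L_0(2.1) = (2.1 - 3)/(0 - 3) × (2.1 - 6)/(0 - 6) × (2.1 - 9)/(0 - 9) = 0.149500
L_1(2.1) = (2.1 - 0)/(3 - 0) × (2.1 - 6)/(3 - 6) × (2.1 - 9)/(3 - 9) = 1.046500
L_2(2.1) = (2.1 - 0)/(6 - 0) × (2.1 - 3)/(6 - 3) × (2.1 - 9)/(6 - 9) = -0.241500
L_3(2.1) = (2.1 - 0)/(9 - 0) × (2.1 - 3)/(9 - 3) × (2.1 - 6)/(9 - 6) = 0.045500

P(2.1) = 9×L_0(2.1) + (-7)×L_1(2.1) + (-4)×L_2(2.1) + 4×L_3(2.1)
P(2.1) = -4.832000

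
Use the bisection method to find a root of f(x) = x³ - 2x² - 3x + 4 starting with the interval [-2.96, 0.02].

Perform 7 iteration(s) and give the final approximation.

f(x) = x³ - 2x² - 3x + 4
Initial interval: [-2.96, 0.02]

Iteration 1:
  c_1 = (-2.960000 + 0.020000)/2 = -1.470000
  f(c_1) = f(-1.470000) = 0.911677
  f(a) × f(c) < 0, new interval: [-2.960000, -1.470000]
Iteration 2:
  c_2 = (-2.960000 + (-1.470000))/2 = -2.215000
  f(c_2) = f(-2.215000) = -10.034738
  f(a) × f(c) ≥ 0, new interval: [-2.215000, -1.470000]
Iteration 3:
  c_3 = (-2.215000 + (-1.470000))/2 = -1.842500
  f(c_3) = f(-1.842500) = -3.517043
  f(a) × f(c) ≥ 0, new interval: [-1.842500, -1.470000]
Iteration 4:
  c_4 = (-1.842500 + (-1.470000))/2 = -1.656250
  f(c_4) = f(-1.656250) = -1.060944
  f(a) × f(c) ≥ 0, new interval: [-1.656250, -1.470000]
Iteration 5:
  c_5 = (-1.656250 + (-1.470000))/2 = -1.563125
  f(c_5) = f(-1.563125) = -0.016621
  f(a) × f(c) ≥ 0, new interval: [-1.563125, -1.470000]
Iteration 6:
  c_6 = (-1.563125 + (-1.470000))/2 = -1.516563
  f(c_6) = f(-1.516563) = 0.461728
  f(a) × f(c) < 0, new interval: [-1.563125, -1.516563]
Iteration 7:
  c_7 = (-1.563125 + (-1.516563))/2 = -1.539844
  f(c_7) = f(-1.539844) = 0.226141
  f(a) × f(c) < 0, new interval: [-1.563125, -1.539844]

After 7 iteration(s), the approximation is c_7 = -1.539844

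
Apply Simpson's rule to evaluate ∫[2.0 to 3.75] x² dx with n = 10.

f(x) = x²
a = 2.0, b = 3.75, n = 10
h = (b - a)/n = 0.175000

Simpson's rule: (h/3)[f(x₀) + 4f(x₁) + 2f(x₂) + ... + f(xₙ)]

x_0 = 2.0000, f(x_0) = 4.000000, coefficient = 1
x_1 = 2.1750, f(x_1) = 4.730625, coefficient = 4
x_2 = 2.3500, f(x_2) = 5.522500, coefficient = 2
x_3 = 2.5250, f(x_3) = 6.375625, coefficient = 4
x_4 = 2.7000, f(x_4) = 7.290000, coefficient = 2
x_5 = 2.8750, f(x_5) = 8.265625, coefficient = 4
x_6 = 3.0500, f(x_6) = 9.302500, coefficient = 2
x_7 = 3.2250, f(x_7) = 10.400625, coefficient = 4
x_8 = 3.4000, f(x_8) = 11.560000, coefficient = 2
x_9 = 3.5750, f(x_9) = 12.780625, coefficient = 4
x_10 = 3.7500, f(x_10) = 14.062500, coefficient = 1

I ≈ (0.175000/3) × 255.625000 = 14.911458
Exact value: 14.911458
Error: 0.000000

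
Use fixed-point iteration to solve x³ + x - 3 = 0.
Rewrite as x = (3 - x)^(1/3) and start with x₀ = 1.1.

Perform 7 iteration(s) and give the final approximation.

Equation: x³ + x - 3 = 0
Fixed-point form: x = (3 - x)^(1/3)
x₀ = 1.1

x_1 = g(1.100000) = 1.238562
x_2 = g(1.238562) = 1.207691
x_3 = g(1.207691) = 1.214705
x_4 = g(1.214705) = 1.213119
x_5 = g(1.213119) = 1.213478
x_6 = g(1.213478) = 1.213397
x_7 = g(1.213397) = 1.213415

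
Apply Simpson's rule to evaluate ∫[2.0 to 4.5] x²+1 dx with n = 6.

f(x) = x²+1
a = 2.0, b = 4.5, n = 6
h = (b - a)/n = 0.416667

Simpson's rule: (h/3)[f(x₀) + 4f(x₁) + 2f(x₂) + ... + f(xₙ)]

x_0 = 2.0000, f(x_0) = 5.000000, coefficient = 1
x_1 = 2.4167, f(x_1) = 6.840278, coefficient = 4
x_2 = 2.8333, f(x_2) = 9.027778, coefficient = 2
x_3 = 3.2500, f(x_3) = 11.562500, coefficient = 4
x_4 = 3.6667, f(x_4) = 14.444444, coefficient = 2
x_5 = 4.0833, f(x_5) = 17.673611, coefficient = 4
x_6 = 4.5000, f(x_6) = 21.250000, coefficient = 1

I ≈ (0.416667/3) × 217.500000 = 30.208333
Exact value: 30.208333
Error: 0.000000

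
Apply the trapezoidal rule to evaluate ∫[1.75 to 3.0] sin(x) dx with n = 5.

f(x) = sin(x)
a = 1.75, b = 3.0, n = 5
h = (b - a)/n = 0.250000

Trapezoidal rule: (h/2)[f(x₀) + 2f(x₁) + 2f(x₂) + ... + f(xₙ)]

x_0 = 1.7500, f(x_0) = 0.983986, coefficient = 1
x_1 = 2.0000, f(x_1) = 0.909297, coefficient = 2
x_2 = 2.2500, f(x_2) = 0.778073, coefficient = 2
x_3 = 2.5000, f(x_3) = 0.598472, coefficient = 2
x_4 = 2.7500, f(x_4) = 0.381661, coefficient = 2
x_5 = 3.0000, f(x_5) = 0.141120, coefficient = 1

I ≈ (0.250000/2) × 6.460113 = 0.807514
Exact value: 0.811746
Error: 0.004232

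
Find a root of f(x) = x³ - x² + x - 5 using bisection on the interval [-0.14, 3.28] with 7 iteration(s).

f(x) = x³ - x² + x - 5
Initial interval: [-0.14, 3.28]

Iteration 1:
  c_1 = (-0.140000 + 3.280000)/2 = 1.570000
  f(c_1) = f(1.570000) = -2.025007
  f(a) × f(c) ≥ 0, new interval: [1.570000, 3.280000]
Iteration 2:
  c_2 = (1.570000 + 3.280000)/2 = 2.425000
  f(c_2) = f(2.425000) = 5.804891
  f(a) × f(c) < 0, new interval: [1.570000, 2.425000]
Iteration 3:
  c_3 = (1.570000 + 2.425000)/2 = 1.997500
  f(c_3) = f(1.997500) = 0.977531
  f(a) × f(c) < 0, new interval: [1.570000, 1.997500]
Iteration 4:
  c_4 = (1.570000 + 1.997500)/2 = 1.783750
  f(c_4) = f(1.783750) = -0.722542
  f(a) × f(c) ≥ 0, new interval: [1.783750, 1.997500]
Iteration 5:
  c_5 = (1.783750 + 1.997500)/2 = 1.890625
  f(c_5) = f(1.890625) = 0.074131
  f(a) × f(c) < 0, new interval: [1.783750, 1.890625]
Iteration 6:
  c_6 = (1.783750 + 1.890625)/2 = 1.837187
  f(c_6) = f(1.837187) = -0.337089
  f(a) × f(c) ≥ 0, new interval: [1.837187, 1.890625]
Iteration 7:
  c_7 = (1.837187 + 1.890625)/2 = 1.863906
  f(c_7) = f(1.863906) = -0.134757
  f(a) × f(c) ≥ 0, new interval: [1.863906, 1.890625]

After 7 iteration(s), the approximation is c_7 = 1.863906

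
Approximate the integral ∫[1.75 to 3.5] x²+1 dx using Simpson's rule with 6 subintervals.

f(x) = x²+1
a = 1.75, b = 3.5, n = 6
h = (b - a)/n = 0.291667

Simpson's rule: (h/3)[f(x₀) + 4f(x₁) + 2f(x₂) + ... + f(xₙ)]

x_0 = 1.7500, f(x_0) = 4.062500, coefficient = 1
x_1 = 2.0417, f(x_1) = 5.168403, coefficient = 4
x_2 = 2.3333, f(x_2) = 6.444444, coefficient = 2
x_3 = 2.6250, f(x_3) = 7.890625, coefficient = 4
x_4 = 2.9167, f(x_4) = 9.506944, coefficient = 2
x_5 = 3.2083, f(x_5) = 11.293403, coefficient = 4
x_6 = 3.5000, f(x_6) = 13.250000, coefficient = 1

I ≈ (0.291667/3) × 146.625000 = 14.255208
Exact value: 14.255208
Error: 0.000000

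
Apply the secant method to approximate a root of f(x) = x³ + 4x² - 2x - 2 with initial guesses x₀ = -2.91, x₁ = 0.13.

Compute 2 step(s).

f(x) = x³ + 4x² - 2x - 2
x₀ = -2.91, x₁ = 0.13

Secant formula: x_{n+1} = x_n - f(x_n)(x_n - x_{n-1})/(f(x_n) - f(x_{n-1}))

Iteration 1:
  f(-2.910000) = 13.050229
  f(0.130000) = -2.190203
  x_2 = 0.130000 - (-2.190203)×(0.130000 - (-2.910000))/(-2.190203 - 13.050229)
       = -0.306879
Iteration 2:
  f(0.130000) = -2.190203
  f(-0.306879) = -1.038445
  x_3 = -0.306879 - (-1.038445)×(-0.306879 - 0.130000)/(-1.038445 - (-2.190203))
       = -0.700776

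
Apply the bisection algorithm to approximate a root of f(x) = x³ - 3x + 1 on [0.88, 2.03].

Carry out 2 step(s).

f(x) = x³ - 3x + 1
Initial interval: [0.88, 2.03]

Iteration 1:
  c_1 = (0.880000 + 2.030000)/2 = 1.455000
  f(c_1) = f(1.455000) = -0.284729
  f(a) × f(c) ≥ 0, new interval: [1.455000, 2.030000]
Iteration 2:
  c_2 = (1.455000 + 2.030000)/2 = 1.742500
  f(c_2) = f(1.742500) = 1.063264
  f(a) × f(c) < 0, new interval: [1.455000, 1.742500]

After 2 iteration(s), the approximation is c_2 = 1.742500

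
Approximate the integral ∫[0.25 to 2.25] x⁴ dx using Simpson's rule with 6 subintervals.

f(x) = x⁴
a = 0.25, b = 2.25, n = 6
h = (b - a)/n = 0.333333

Simpson's rule: (h/3)[f(x₀) + 4f(x₁) + 2f(x₂) + ... + f(xₙ)]

x_0 = 0.2500, f(x_0) = 0.003906, coefficient = 1
x_1 = 0.5833, f(x_1) = 0.115789, coefficient = 4
x_2 = 0.9167, f(x_2) = 0.706067, coefficient = 2
x_3 = 1.2500, f(x_3) = 2.441406, coefficient = 4
x_4 = 1.5833, f(x_4) = 6.284770, coefficient = 2
x_5 = 1.9167, f(x_5) = 13.495419, coefficient = 4
x_6 = 2.2500, f(x_6) = 25.628906, coefficient = 1

I ≈ (0.333333/3) × 103.824942 = 11.536105
Exact value: 11.532812
Error: 0.003292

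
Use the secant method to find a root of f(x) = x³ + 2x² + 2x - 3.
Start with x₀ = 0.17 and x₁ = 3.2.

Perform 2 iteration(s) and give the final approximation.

f(x) = x³ + 2x² + 2x - 3
x₀ = 0.17, x₁ = 3.2

Secant formula: x_{n+1} = x_n - f(x_n)(x_n - x_{n-1})/(f(x_n) - f(x_{n-1}))

Iteration 1:
  f(0.170000) = -2.597287
  f(3.200000) = 56.648000
  x_2 = 3.200000 - 56.648000×(3.200000 - 0.170000)/(56.648000 - (-2.597287))
       = 0.302834
Iteration 2:
  f(3.200000) = 56.648000
  f(0.302834) = -2.183143
  x_3 = 0.302834 - (-2.183143)×(0.302834 - 3.200000)/(-2.183143 - 56.648000)
       = 0.410344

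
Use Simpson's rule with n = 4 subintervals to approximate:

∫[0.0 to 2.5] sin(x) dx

f(x) = sin(x)
a = 0.0, b = 2.5, n = 4
h = (b - a)/n = 0.625000

Simpson's rule: (h/3)[f(x₀) + 4f(x₁) + 2f(x₂) + ... + f(xₙ)]

x_0 = 0.0000, f(x_0) = 0.000000, coefficient = 1
x_1 = 0.6250, f(x_1) = 0.585097, coefficient = 4
x_2 = 1.2500, f(x_2) = 0.948985, coefficient = 2
x_3 = 1.8750, f(x_3) = 0.954086, coefficient = 4
x_4 = 2.5000, f(x_4) = 0.598472, coefficient = 1

I ≈ (0.625000/3) × 8.653174 = 1.802745
Exact value: 1.801144
Error: 0.001601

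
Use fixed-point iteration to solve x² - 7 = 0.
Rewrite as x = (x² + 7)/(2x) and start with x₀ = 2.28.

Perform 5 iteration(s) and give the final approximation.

Equation: x² - 7 = 0
Fixed-point form: x = (x² + 7)/(2x)
x₀ = 2.28

x_1 = g(2.280000) = 2.675088
x_2 = g(2.675088) = 2.645912
x_3 = g(2.645912) = 2.645751
x_4 = g(2.645751) = 2.645751
x_5 = g(2.645751) = 2.645751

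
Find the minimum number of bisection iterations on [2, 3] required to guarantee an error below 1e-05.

We need (b-a)/2^n ≤ 1e-05
(3 - 2)/2^n ≤ 1e-05
1/2^n ≤ 1e-05
2^n ≥ 100000
n ≥ log₂(100000) = 16.61
n ≥ 17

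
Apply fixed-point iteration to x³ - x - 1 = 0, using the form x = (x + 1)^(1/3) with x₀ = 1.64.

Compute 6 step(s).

Equation: x³ - x - 1 = 0
Fixed-point form: x = (x + 1)^(1/3)
x₀ = 1.64

x_1 = g(1.640000) = 1.382085
x_2 = g(1.382085) = 1.335526
x_3 = g(1.335526) = 1.326768
x_4 = g(1.326768) = 1.325107
x_5 = g(1.325107) = 1.324792
x_6 = g(1.324792) = 1.324732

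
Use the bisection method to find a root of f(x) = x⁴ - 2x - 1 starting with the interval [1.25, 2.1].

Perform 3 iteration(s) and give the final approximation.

f(x) = x⁴ - 2x - 1
Initial interval: [1.25, 2.1]

Iteration 1:
  c_1 = (1.250000 + 2.100000)/2 = 1.675000
  f(c_1) = f(1.675000) = 3.521532
  f(a) × f(c) < 0, new interval: [1.250000, 1.675000]
Iteration 2:
  c_2 = (1.250000 + 1.675000)/2 = 1.462500
  f(c_2) = f(1.462500) = 0.649920
  f(a) × f(c) < 0, new interval: [1.250000, 1.462500]
Iteration 3:
  c_3 = (1.250000 + 1.462500)/2 = 1.356250
  f(c_3) = f(1.356250) = -0.329056
  f(a) × f(c) ≥ 0, new interval: [1.356250, 1.462500]

After 3 iteration(s), the approximation is c_3 = 1.356250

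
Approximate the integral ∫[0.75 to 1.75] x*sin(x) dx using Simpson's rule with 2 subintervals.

f(x) = x*sin(x)
a = 0.75, b = 1.75, n = 2
h = (b - a)/n = 0.500000

Simpson's rule: (h/3)[f(x₀) + 4f(x₁) + 2f(x₂) + ... + f(xₙ)]

x_0 = 0.7500, f(x_0) = 0.511229, coefficient = 1
x_1 = 1.2500, f(x_1) = 1.186231, coefficient = 4
x_2 = 1.7500, f(x_2) = 1.721975, coefficient = 1

I ≈ (0.500000/3) × 6.978128 = 1.163021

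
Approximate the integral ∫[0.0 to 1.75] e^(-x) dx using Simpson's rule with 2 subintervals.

f(x) = e^(-x)
a = 0.0, b = 1.75, n = 2
h = (b - a)/n = 0.875000

Simpson's rule: (h/3)[f(x₀) + 4f(x₁) + 2f(x₂) + ... + f(xₙ)]

x_0 = 0.0000, f(x_0) = 1.000000, coefficient = 1
x_1 = 0.8750, f(x_1) = 0.416862, coefficient = 4
x_2 = 1.7500, f(x_2) = 0.173774, coefficient = 1

I ≈ (0.875000/3) × 2.841222 = 0.828690
Exact value: 0.826226
Error: 0.002464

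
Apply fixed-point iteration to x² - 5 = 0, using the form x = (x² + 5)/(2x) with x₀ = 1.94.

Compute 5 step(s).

Equation: x² - 5 = 0
Fixed-point form: x = (x² + 5)/(2x)
x₀ = 1.94

x_1 = g(1.940000) = 2.258660
x_2 = g(2.258660) = 2.236181
x_3 = g(2.236181) = 2.236068
x_4 = g(2.236068) = 2.236068
x_5 = g(2.236068) = 2.236068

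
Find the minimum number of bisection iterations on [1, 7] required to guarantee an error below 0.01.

We need (b-a)/2^n ≤ 0.01
(7 - 1)/2^n ≤ 0.01
6/2^n ≤ 0.01
2^n ≥ 600
n ≥ log₂(600) = 9.23
n ≥ 10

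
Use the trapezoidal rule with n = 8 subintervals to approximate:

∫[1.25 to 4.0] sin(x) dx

f(x) = sin(x)
a = 1.25, b = 4.0, n = 8
h = (b - a)/n = 0.343750

Trapezoidal rule: (h/2)[f(x₀) + 2f(x₁) + 2f(x₂) + ... + f(xₙ)]

x_0 = 1.2500, f(x_0) = 0.948985, coefficient = 1
x_1 = 1.5938, f(x_1) = 0.999737, coefficient = 2
x_2 = 1.9375, f(x_2) = 0.933514, coefficient = 2
x_3 = 2.2812, f(x_3) = 0.758066, coefficient = 2
x_4 = 2.6250, f(x_4) = 0.493920, coefficient = 2
x_5 = 2.9688, f(x_5) = 0.171983, coefficient = 2
x_6 = 3.3125, f(x_6) = -0.170077, coefficient = 2
x_7 = 3.6562, f(x_7) = -0.492237, coefficient = 2
x_8 = 4.0000, f(x_8) = -0.756802, coefficient = 1

I ≈ (0.343750/2) × 5.581997 = 0.959406
Exact value: 0.968966
Error: 0.009560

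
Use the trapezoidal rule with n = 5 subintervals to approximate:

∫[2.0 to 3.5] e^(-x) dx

f(x) = e^(-x)
a = 2.0, b = 3.5, n = 5
h = (b - a)/n = 0.300000

Trapezoidal rule: (h/2)[f(x₀) + 2f(x₁) + 2f(x₂) + ... + f(xₙ)]

x_0 = 2.0000, f(x_0) = 0.135335, coefficient = 1
x_1 = 2.3000, f(x_1) = 0.100259, coefficient = 2
x_2 = 2.6000, f(x_2) = 0.074274, coefficient = 2
x_3 = 2.9000, f(x_3) = 0.055023, coefficient = 2
x_4 = 3.2000, f(x_4) = 0.040762, coefficient = 2
x_5 = 3.5000, f(x_5) = 0.030197, coefficient = 1

I ≈ (0.300000/2) × 0.706168 = 0.105925
Exact value: 0.105138
Error: 0.000787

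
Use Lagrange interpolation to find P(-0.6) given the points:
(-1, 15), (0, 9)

Lagrange interpolation formula:
P(x) = Σ yᵢ × Lᵢ(x)
where Lᵢ(x) = Π_{j≠i} (x - xⱼ)/(xᵢ - xⱼ)

L_0(-0.6) = (-0.6 - 0)/(-1 - 0) = 0.600000
L_1(-0.6) = (-0.6 - (-1))/(0 - (-1)) = 0.400000

P(-0.6) = 15×L_0(-0.6) + 9×L_1(-0.6)
P(-0.6) = 12.600000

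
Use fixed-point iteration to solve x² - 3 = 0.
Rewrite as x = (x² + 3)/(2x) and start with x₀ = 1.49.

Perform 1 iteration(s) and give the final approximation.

Equation: x² - 3 = 0
Fixed-point form: x = (x² + 3)/(2x)
x₀ = 1.49

x_1 = g(1.490000) = 1.751711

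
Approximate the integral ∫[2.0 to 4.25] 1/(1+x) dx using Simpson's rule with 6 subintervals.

f(x) = 1/(1+x)
a = 2.0, b = 4.25, n = 6
h = (b - a)/n = 0.375000

Simpson's rule: (h/3)[f(x₀) + 4f(x₁) + 2f(x₂) + ... + f(xₙ)]

x_0 = 2.0000, f(x_0) = 0.333333, coefficient = 1
x_1 = 2.3750, f(x_1) = 0.296296, coefficient = 4
x_2 = 2.7500, f(x_2) = 0.266667, coefficient = 2
x_3 = 3.1250, f(x_3) = 0.242424, coefficient = 4
x_4 = 3.5000, f(x_4) = 0.222222, coefficient = 2
x_5 = 3.8750, f(x_5) = 0.205128, coefficient = 4
x_6 = 4.2500, f(x_6) = 0.190476, coefficient = 1

I ≈ (0.375000/3) × 4.476982 = 0.559623
Exact value: 0.559616
Error: 0.000007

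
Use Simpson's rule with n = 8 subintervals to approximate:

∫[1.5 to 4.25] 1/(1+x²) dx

f(x) = 1/(1+x²)
a = 1.5, b = 4.25, n = 8
h = (b - a)/n = 0.343750

Simpson's rule: (h/3)[f(x₀) + 4f(x₁) + 2f(x₂) + ... + f(xₙ)]

x_0 = 1.5000, f(x_0) = 0.307692, coefficient = 1
x_1 = 1.8438, f(x_1) = 0.227303, coefficient = 4
x_2 = 2.1875, f(x_2) = 0.172856, coefficient = 2
x_3 = 2.5312, f(x_3) = 0.135003, coefficient = 4
x_4 = 2.8750, f(x_4) = 0.107926, coefficient = 2
x_5 = 3.2188, f(x_5) = 0.088025, coefficient = 4
x_6 = 3.5625, f(x_6) = 0.073039, coefficient = 2
x_7 = 3.9062, f(x_7) = 0.061505, coefficient = 4
x_8 = 4.2500, f(x_8) = 0.052459, coefficient = 1

I ≈ (0.343750/3) × 3.115140 = 0.356943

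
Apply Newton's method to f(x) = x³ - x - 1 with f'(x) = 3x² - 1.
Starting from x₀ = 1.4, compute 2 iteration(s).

f(x) = x³ - x - 1
f'(x) = 3x² - 1
x₀ = 1.4

Newton-Raphson formula: x_{n+1} = x_n - f(x_n)/f'(x_n)

Iteration 1:
  f(1.400000) = 0.344000
  f'(1.400000) = 4.880000
  x_1 = 1.400000 - 0.344000/4.880000 = 1.329508
Iteration 2:
  f(1.329508) = 0.020520
  f'(1.329508) = 4.302776
  x_2 = 1.329508 - 0.020520/4.302776 = 1.324739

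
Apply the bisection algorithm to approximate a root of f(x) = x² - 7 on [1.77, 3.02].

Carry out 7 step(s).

f(x) = x² - 7
Initial interval: [1.77, 3.02]

Iteration 1:
  c_1 = (1.770000 + 3.020000)/2 = 2.395000
  f(c_1) = f(2.395000) = -1.263975
  f(a) × f(c) ≥ 0, new interval: [2.395000, 3.020000]
Iteration 2:
  c_2 = (2.395000 + 3.020000)/2 = 2.707500
  f(c_2) = f(2.707500) = 0.330556
  f(a) × f(c) < 0, new interval: [2.395000, 2.707500]
Iteration 3:
  c_3 = (2.395000 + 2.707500)/2 = 2.551250
  f(c_3) = f(2.551250) = -0.491123
  f(a) × f(c) ≥ 0, new interval: [2.551250, 2.707500]
Iteration 4:
  c_4 = (2.551250 + 2.707500)/2 = 2.629375
  f(c_4) = f(2.629375) = -0.086387
  f(a) × f(c) ≥ 0, new interval: [2.629375, 2.707500]
Iteration 5:
  c_5 = (2.629375 + 2.707500)/2 = 2.668438
  f(c_5) = f(2.668438) = 0.120559
  f(a) × f(c) < 0, new interval: [2.629375, 2.668438]
Iteration 6:
  c_6 = (2.629375 + 2.668438)/2 = 2.648906
  f(c_6) = f(2.648906) = 0.016704
  f(a) × f(c) < 0, new interval: [2.629375, 2.648906]
Iteration 7:
  c_7 = (2.629375 + 2.648906)/2 = 2.639141
  f(c_7) = f(2.639141) = -0.034937
  f(a) × f(c) ≥ 0, new interval: [2.639141, 2.648906]

After 7 iteration(s), the approximation is c_7 = 2.639141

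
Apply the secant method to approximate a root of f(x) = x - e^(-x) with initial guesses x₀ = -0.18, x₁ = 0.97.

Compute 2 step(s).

f(x) = x - e^(-x)
x₀ = -0.18, x₁ = 0.97

Secant formula: x_{n+1} = x_n - f(x_n)(x_n - x_{n-1})/(f(x_n) - f(x_{n-1}))

Iteration 1:
  f(-0.180000) = -1.377217
  f(0.970000) = 0.590917
  x_2 = 0.970000 - 0.590917×(0.970000 - (-0.180000))/(0.590917 - (-1.377217))
       = 0.624721
Iteration 2:
  f(0.970000) = 0.590917
  f(0.624721) = 0.089311
  x_3 = 0.624721 - 0.089311×(0.624721 - 0.970000)/(0.089311 - 0.590917)
       = 0.563245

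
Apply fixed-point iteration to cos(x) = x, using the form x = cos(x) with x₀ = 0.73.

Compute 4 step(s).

Equation: cos(x) = x
Fixed-point form: x = cos(x)
x₀ = 0.73

x_1 = g(0.730000) = 0.745174
x_2 = g(0.745174) = 0.734970
x_3 = g(0.734970) = 0.741851
x_4 = g(0.741851) = 0.737219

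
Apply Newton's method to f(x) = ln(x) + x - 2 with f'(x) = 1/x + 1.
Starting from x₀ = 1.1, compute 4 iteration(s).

f(x) = ln(x) + x - 2
f'(x) = 1/x + 1
x₀ = 1.1

Newton-Raphson formula: x_{n+1} = x_n - f(x_n)/f'(x_n)

Iteration 1:
  f(1.100000) = -0.804690
  f'(1.100000) = 1.909091
  x_1 = 1.100000 - (-0.804690)/1.909091 = 1.521504
Iteration 2:
  f(1.521504) = -0.058796
  f'(1.521504) = 1.657244
  x_2 = 1.521504 - (-0.058796)/1.657244 = 1.556983
Iteration 3:
  f(1.556983) = -0.000268
  f'(1.556983) = 1.642268
  x_3 = 1.556983 - (-0.000268)/1.642268 = 1.557146
Iteration 4:
  f(1.557146) = 0.000000
  f'(1.557146) = 1.642201
  x_4 = 1.557146 - 0.000000/1.642201 = 1.557146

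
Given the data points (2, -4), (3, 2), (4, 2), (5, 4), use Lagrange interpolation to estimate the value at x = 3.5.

Lagrange interpolation formula:
P(x) = Σ yᵢ × Lᵢ(x)
where Lᵢ(x) = Π_{j≠i} (x - xⱼ)/(xᵢ - xⱼ)

L_0(3.5) = (3.5 - 3)/(2 - 3) × (3.5 - 4)/(2 - 4) × (3.5 - 5)/(2 - 5) = -0.062500
L_1(3.5) = (3.5 - 2)/(3 - 2) × (3.5 - 4)/(3 - 4) × (3.5 - 5)/(3 - 5) = 0.562500
L_2(3.5) = (3.5 - 2)/(4 - 2) × (3.5 - 3)/(4 - 3) × (3.5 - 5)/(4 - 5) = 0.562500
L_3(3.5) = (3.5 - 2)/(5 - 2) × (3.5 - 3)/(5 - 3) × (3.5 - 4)/(5 - 4) = -0.062500

P(3.5) = (-4)×L_0(3.5) + 2×L_1(3.5) + 2×L_2(3.5) + 4×L_3(3.5)
P(3.5) = 2.250000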